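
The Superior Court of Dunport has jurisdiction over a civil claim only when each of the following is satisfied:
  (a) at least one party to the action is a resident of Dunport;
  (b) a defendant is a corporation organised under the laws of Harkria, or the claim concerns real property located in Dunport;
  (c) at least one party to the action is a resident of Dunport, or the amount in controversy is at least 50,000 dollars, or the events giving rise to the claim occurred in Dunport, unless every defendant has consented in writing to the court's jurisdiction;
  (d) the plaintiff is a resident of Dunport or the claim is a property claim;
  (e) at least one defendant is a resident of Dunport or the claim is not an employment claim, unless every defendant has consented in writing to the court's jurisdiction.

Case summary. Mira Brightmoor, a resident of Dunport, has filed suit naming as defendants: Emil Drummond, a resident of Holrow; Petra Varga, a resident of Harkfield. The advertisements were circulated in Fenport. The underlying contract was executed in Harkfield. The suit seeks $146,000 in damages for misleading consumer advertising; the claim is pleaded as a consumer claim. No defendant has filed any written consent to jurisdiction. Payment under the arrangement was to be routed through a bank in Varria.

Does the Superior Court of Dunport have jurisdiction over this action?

The Superior Court of Dunport:
  (a) Mira Brightmoor resides in Dunport. Met.
  (b) No defendant is a corporation; the claim does not concern real property — every alternative fails. Fails.
  (c) Mira Brightmoor resides in Dunport — that alternative is enough. Condition met.
  (d) The plaintiff resides in Dunport — that alternative is enough. Met.
  (e) The claim is a consumer claim, not an employment claim — that alternative is enough. Met.
  → The court lacks jurisdiction.

No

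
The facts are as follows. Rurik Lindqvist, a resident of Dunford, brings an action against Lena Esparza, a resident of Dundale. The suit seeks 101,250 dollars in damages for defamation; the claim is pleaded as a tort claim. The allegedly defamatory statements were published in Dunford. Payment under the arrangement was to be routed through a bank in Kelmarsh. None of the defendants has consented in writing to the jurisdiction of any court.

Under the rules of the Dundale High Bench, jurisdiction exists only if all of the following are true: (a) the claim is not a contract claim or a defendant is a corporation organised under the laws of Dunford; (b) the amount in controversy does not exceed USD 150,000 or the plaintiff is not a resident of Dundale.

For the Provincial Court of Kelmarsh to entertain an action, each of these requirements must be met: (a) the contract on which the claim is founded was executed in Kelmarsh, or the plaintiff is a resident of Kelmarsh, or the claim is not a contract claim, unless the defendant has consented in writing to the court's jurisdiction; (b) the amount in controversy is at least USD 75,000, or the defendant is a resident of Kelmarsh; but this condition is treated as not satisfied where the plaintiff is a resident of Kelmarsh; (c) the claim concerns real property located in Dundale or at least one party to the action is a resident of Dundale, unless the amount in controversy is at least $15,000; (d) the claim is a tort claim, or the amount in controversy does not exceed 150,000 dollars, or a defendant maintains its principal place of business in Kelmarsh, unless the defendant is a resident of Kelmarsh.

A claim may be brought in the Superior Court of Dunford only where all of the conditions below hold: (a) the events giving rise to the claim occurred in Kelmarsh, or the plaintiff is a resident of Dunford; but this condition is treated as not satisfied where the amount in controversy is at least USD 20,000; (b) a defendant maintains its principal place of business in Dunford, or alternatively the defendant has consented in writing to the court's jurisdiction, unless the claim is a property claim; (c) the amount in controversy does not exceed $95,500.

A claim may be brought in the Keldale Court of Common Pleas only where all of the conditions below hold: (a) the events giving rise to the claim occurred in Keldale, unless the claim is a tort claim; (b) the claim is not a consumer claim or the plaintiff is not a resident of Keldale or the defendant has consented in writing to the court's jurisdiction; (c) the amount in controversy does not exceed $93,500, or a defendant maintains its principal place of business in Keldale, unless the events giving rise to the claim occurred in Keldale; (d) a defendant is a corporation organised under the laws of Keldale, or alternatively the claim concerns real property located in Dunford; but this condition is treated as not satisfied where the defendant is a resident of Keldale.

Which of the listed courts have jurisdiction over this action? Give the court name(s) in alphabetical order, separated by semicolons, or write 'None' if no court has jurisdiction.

The Dundale High Bench:
  (a) The claim is a tort claim, not a contract claim, so one alternative holds. Met.
  (b) The amount in controversy is USD 101,250, within the $150,000 ceiling, which satisfies one of the alternatives. Satisfied.
  → Jurisdiction lies.
The Provincial Court of Kelmarsh:
  (a) The claim is a tort claim, not a contract claim, which satisfies one of the alternatives. Satisfied.
  (b) The amount in controversy is USD 101,250, which meets the USD 75,000 floor, so one alternative holds. The carve-out does not apply: the plaintiff resides in Dunford, not Kelmarsh. Condition met.
  (c) Lena Esparza resides in Dundale, which satisfies one of the alternatives. Met.
  (d) The claim is a tort claim, so one alternative holds. Satisfied.
  → Jurisdiction lies.
The Superior Court of Dunford:
  (a) The plaintiff resides in Dunford, which satisfies one of the alternatives. But the carve-out bites: the amount in controversy is USD 101,250, which meets the 20,000 dollars floor. Not met.
  (b) No defendant is a corporation; no such written consent has been filed — every alternative fails. And the claim is a tort claim, not a property claim, so the proviso does not save it. Condition not met.
  (c) The amount in controversy is 101,250 dollars, above the 95,500 dollars ceiling. Not met.
  → At least one condition fails; no jurisdiction.
The Keldale Court of Common Pleas:
  (a) The operative events occurred in Dunford, not Keldale. The proviso rescues it, though: the claim is a tort claim. Condition met.
  (b) The claim is a tort claim, not a consumer claim — that alternative is enough. Condition met.
  (c) The amount in controversy is 101,250 dollars, above the USD 93,500 ceiling; no defendant is a corporation — every alternative fails. And the operative events occurred in Dunford, not Keldale, so the proviso does not save it. Condition not met.
  (d) No defendant is a corporation; the claim does not concern real property — none of the alternatives is met. Condition not met.
  → At least one condition fails; no jurisdiction.

the Dundale High Bench; the Provincial Court of Kelmarsh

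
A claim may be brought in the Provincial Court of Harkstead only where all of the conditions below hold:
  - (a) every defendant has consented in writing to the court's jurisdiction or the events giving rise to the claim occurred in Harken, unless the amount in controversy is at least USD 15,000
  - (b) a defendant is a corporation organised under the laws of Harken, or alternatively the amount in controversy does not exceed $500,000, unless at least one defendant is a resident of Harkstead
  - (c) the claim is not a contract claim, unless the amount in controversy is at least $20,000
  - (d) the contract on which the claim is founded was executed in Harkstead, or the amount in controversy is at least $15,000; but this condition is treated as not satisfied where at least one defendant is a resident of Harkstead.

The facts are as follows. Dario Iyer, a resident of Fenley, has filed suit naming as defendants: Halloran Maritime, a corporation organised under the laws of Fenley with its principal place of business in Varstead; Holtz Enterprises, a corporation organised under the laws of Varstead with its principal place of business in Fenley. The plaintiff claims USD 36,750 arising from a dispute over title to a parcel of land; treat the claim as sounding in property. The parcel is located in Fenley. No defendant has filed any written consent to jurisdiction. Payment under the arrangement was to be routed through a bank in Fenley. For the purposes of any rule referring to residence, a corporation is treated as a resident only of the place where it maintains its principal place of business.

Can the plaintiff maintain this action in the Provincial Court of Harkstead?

Yes

The Provincial Court of Harkstead:
  (a) No such written consent has been filed; the operative events occurred in Fenley, not Harken — no alternative holds. But the amount in controversy is $36,750, which meets the $15,000 floor, and the 'unless' clause therefore excuses the requirement. Condition met.
  (b) The amount in controversy is $36,750, within the 500,000 dollars ceiling, which satisfies one of the alternatives. Condition met.
  (c) The claim is a property claim, not a contract claim. Met.
  (d) The amount in controversy is 36,750 dollars, which meets the $15,000 floor, so this disjunct is met. The carve-out does not apply: no defendant resides in Harkstead (they reside in Varstead, Fenley). Satisfied.
  → All conditions met; jurisdiction exists.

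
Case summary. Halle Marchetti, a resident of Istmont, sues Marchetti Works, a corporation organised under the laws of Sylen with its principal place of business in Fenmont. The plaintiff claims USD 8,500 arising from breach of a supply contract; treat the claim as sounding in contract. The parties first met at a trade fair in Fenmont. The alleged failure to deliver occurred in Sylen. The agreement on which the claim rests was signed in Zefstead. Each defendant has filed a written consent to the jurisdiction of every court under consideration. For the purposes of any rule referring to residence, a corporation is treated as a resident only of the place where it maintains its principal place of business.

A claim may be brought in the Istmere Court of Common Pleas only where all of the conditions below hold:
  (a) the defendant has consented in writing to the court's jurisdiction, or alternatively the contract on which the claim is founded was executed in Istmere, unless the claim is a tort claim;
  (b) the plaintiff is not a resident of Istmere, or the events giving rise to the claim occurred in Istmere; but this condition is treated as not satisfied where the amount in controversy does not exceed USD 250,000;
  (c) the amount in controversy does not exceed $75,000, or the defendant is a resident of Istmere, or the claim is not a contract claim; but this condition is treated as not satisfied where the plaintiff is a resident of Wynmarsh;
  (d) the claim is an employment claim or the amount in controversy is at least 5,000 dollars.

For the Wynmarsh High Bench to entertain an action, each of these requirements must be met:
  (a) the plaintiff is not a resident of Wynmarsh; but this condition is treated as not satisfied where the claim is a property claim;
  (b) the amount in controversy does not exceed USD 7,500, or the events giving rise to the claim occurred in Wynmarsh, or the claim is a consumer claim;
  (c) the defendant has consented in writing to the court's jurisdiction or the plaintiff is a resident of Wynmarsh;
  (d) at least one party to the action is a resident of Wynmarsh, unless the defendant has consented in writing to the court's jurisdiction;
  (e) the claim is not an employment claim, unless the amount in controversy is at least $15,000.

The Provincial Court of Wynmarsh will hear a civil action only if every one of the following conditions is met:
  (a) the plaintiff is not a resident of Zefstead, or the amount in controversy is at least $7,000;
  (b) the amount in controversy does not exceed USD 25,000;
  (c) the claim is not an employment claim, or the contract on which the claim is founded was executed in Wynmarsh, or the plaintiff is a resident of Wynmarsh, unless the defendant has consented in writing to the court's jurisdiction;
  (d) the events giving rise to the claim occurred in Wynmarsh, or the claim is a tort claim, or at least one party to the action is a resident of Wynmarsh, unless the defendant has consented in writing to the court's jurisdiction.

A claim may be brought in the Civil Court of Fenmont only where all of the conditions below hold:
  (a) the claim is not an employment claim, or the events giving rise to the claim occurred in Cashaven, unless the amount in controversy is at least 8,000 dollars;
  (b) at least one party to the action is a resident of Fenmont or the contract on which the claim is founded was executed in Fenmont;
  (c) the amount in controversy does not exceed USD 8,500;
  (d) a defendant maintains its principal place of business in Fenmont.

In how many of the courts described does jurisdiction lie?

The Istmere Court of Common Pleas:
  (a) Every defendant has filed written consent, so this disjunct is met. Satisfied.
  (b) The plaintiff resides in Istmont, which is not Istmere — that alternative is enough. But the carve-out bites: the amount in controversy is 8,500 dollars, within the $250,000 ceiling. Not satisfied.
  (c) The amount in controversy is $8,500, within the USD 75,000 ceiling, which satisfies one of the alternatives. And the carve-out is inapplicable — the plaintiff resides in Istmont, not Wynmarsh. Met.
  (d) The amount in controversy is $8,500, which meets the $5,000 floor, so this disjunct is met. Condition met.
  → No jurisdiction.
The Wynmarsh High Bench:
  (a) The plaintiff resides in Istmont, which is not Wynmarsh. And the carve-out is inapplicable — the claim is a contract claim, not a property claim. Satisfied.
  (b) The amount in controversy is 8,500 dollars, above the $7,500 ceiling; the operative events occurred in Sylen, not Wynmarsh; the claim is a contract claim, not a consumer claim — no alternative holds. Fails.
  (c) Every defendant has filed written consent — that alternative is enough. Satisfied.
  (d) No party resides in Wynmarsh. But every defendant has filed written consent, and the 'unless' clause therefore excuses the requirement. Condition met.
  (e) The claim is a contract claim, not an employment claim. Met.
  → Not every requirement is met — no jurisdiction.
The Provincial Court of Wynmarsh:
  (a) The plaintiff resides in Istmont, which is not Zefstead, which satisfies one of the alternatives. Satisfied.
  (b) The amount in controversy is USD 8,500, within the 25,000 dollars ceiling. Met.
  (c) The claim is a contract claim, not an employment claim, so this disjunct is met. Satisfied.
  (d) The operative events occurred in Sylen, not Wynmarsh; the claim is a contract claim, not a tort claim; no party resides in Wynmarsh — none of the alternatives is met. The proviso rescues it, though: every defendant has filed written consent. Condition met.
  → Every requirement is satisfied — jurisdiction.
The Civil Court of Fenmont:
  (a) The claim is a contract claim, not an employment claim — that alternative is enough. Condition met.
  (b) Marchetti Works resides in Fenmont, so one alternative holds. Condition met.
  (c) The amount in controversy is USD 8,500, within the USD 8,500 ceiling. Satisfied.
  (d) Marchetti Works has its principal place of business in Fenmont. Satisfied.
  → Every requirement is satisfied — jurisdiction.
Courts with jurisdiction: the Provincial Court of Wynmarsh, the Civil Court of Fenmont — 2 in total.

2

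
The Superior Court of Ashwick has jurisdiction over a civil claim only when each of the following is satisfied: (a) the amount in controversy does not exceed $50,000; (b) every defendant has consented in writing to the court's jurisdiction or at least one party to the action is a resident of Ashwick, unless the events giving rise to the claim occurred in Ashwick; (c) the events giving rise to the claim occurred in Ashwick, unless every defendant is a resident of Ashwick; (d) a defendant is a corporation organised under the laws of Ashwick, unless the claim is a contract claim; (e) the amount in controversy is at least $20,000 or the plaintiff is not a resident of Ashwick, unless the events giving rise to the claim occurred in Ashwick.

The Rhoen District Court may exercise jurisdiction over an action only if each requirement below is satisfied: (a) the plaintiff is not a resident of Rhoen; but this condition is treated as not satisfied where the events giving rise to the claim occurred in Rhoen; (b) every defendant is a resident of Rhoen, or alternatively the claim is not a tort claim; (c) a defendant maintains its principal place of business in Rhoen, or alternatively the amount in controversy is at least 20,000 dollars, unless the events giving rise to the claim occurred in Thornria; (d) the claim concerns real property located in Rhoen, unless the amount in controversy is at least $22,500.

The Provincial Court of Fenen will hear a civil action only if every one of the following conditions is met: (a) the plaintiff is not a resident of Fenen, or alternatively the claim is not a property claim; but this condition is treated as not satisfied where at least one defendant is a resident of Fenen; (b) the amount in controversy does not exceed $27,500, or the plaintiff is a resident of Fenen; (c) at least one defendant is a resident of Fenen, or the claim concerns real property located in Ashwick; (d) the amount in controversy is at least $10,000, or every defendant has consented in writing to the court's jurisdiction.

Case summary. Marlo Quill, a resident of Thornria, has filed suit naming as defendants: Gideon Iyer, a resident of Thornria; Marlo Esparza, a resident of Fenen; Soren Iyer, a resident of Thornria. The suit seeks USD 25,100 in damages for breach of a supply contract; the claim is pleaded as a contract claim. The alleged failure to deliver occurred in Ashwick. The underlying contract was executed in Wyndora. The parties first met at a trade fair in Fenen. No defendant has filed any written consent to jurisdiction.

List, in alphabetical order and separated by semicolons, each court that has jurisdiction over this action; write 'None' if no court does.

The Superior Court of Ashwick:
  (a) The amount in controversy is 25,100 dollars, within the $50,000 ceiling. Satisfied.
  (b) No such written consent has been filed; no party resides in Ashwick — every alternative fails. However, the operative events occurred in Ashwick, so the 'unless' proviso supplies this condition. Satisfied.
  (c) The operative events occurred in Ashwick. Satisfied.
  (d) No defendant is a corporation. However, the claim is a contract claim, so the 'unless' proviso supplies this condition. Condition met.
  (e) The amount in controversy is $25,100, which meets the $20,000 floor, so this disjunct is met. Condition met.
  → All conditions met; jurisdiction exists.
The Rhoen District Court:
  (a) The plaintiff resides in Thornria, which is not Rhoen. The exception is not triggered, since the operative events occurred in Ashwick, not Rhoen. Met.
  (b) The claim is a contract claim, not a tort claim, so this disjunct is met. Satisfied.
  (c) The amount in controversy is 25,100 dollars, which meets the 20,000 dollars floor, so this disjunct is met. Satisfied.
  (d) The claim does not concern real property. But the amount in controversy is USD 25,100, which meets the $22,500 floor, and the 'unless' clause therefore excuses the requirement. Condition met.
  → The court has jurisdiction.
The Provincial Court of Fenen:
  (a) The plaintiff resides in Thornria, which is not Fenen, so one alternative holds. However, Marlo Esparza resides in Fenen, which falls within the stated exception and so defeats the condition. Not met.
  (b) The amount in controversy is USD 25,100, within the USD 27,500 ceiling, so this disjunct is met. Condition met.
  (c) Marlo Esparza resides in Fenen — that alternative is enough. Satisfied.
  (d) The amount in controversy is 25,100 dollars, which meets the 10,000 dollars floor, which satisfies one of the alternatives. Met.
  → No jurisdiction.

the Rhoen District Court; the Superior Court of Ashwick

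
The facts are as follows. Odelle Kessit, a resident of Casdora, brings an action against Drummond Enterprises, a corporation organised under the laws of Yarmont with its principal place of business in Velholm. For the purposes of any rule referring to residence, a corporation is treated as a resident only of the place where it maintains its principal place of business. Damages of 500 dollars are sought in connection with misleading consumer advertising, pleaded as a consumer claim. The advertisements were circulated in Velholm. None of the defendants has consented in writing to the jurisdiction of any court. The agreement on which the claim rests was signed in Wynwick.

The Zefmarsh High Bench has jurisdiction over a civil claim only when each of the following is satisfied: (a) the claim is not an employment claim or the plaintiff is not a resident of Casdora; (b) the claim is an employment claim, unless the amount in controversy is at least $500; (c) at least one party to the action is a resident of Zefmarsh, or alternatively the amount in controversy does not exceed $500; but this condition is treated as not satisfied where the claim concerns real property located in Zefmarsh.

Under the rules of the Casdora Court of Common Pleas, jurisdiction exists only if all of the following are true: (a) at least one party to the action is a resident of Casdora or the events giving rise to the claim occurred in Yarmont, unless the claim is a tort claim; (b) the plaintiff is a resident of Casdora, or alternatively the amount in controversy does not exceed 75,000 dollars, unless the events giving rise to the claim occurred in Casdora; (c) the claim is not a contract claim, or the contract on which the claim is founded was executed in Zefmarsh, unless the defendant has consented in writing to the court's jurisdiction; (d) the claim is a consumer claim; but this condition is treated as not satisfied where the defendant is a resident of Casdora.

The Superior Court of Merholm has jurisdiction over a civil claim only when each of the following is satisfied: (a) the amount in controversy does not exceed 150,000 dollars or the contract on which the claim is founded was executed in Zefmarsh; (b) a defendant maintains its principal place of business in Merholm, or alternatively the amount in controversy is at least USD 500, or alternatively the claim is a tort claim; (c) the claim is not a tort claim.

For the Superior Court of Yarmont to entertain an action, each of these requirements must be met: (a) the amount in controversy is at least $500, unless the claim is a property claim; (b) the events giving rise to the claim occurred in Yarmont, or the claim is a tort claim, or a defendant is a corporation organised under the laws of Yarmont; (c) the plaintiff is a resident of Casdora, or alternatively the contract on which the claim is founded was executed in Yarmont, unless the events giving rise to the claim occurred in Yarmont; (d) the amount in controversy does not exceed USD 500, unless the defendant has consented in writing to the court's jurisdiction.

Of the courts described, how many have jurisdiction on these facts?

The Zefmarsh High Bench:
  (a) The claim is a consumer claim, not an employment claim, so one alternative holds. Met.
  (b) The claim is a consumer claim, not an employment claim. However, the amount in controversy is $500, which meets the 500 dollars floor, so the 'unless' proviso supplies this condition. Condition met.
  (c) The amount in controversy is 500 dollars, within the USD 500 ceiling, so one alternative holds. The carve-out does not apply: the claim does not concern real property. Condition met.
  → Jurisdiction lies.
The Casdora Court of Common Pleas:
  (a) Odelle Kessit resides in Casdora — that alternative is enough. Met.
  (b) The plaintiff resides in Casdora, so one alternative holds. Condition met.
  (c) The claim is a consumer claim, not a contract claim, so this disjunct is met. Met.
  (d) The claim is a consumer claim. The exception is not triggered, since the defendant resides in Velholm, not Casdora. Condition met.
  → All conditions met; jurisdiction exists.
The Superior Court of Merholm:
  (a) The amount in controversy is 500 dollars, within the $150,000 ceiling, so this disjunct is met. Satisfied.
  (b) The amount in controversy is $500, which meets the 500 dollars floor, so one alternative holds. Met.
  (c) The claim is a consumer claim, not a tort claim. Satisfied.
  → The court has jurisdiction.
The Superior Court of Yarmont:
  (a) The amount in controversy is USD 500, which meets the USD 500 floor. Met.
  (b) Drummond Enterprises is organised under the laws of Yarmont, which satisfies one of the alternatives. Met.
  (c) The plaintiff resides in Casdora, so this disjunct is met. Condition met.
  (d) The amount in controversy is $500, within the $500 ceiling. Satisfied.
  → Every requirement is satisfied — jurisdiction.
Courts with jurisdiction: the Zefmarsh High Bench, the Casdora Court of Common Pleas, the Superior Court of Merholm, the Superior Court of Yarmont — 4 in total.

4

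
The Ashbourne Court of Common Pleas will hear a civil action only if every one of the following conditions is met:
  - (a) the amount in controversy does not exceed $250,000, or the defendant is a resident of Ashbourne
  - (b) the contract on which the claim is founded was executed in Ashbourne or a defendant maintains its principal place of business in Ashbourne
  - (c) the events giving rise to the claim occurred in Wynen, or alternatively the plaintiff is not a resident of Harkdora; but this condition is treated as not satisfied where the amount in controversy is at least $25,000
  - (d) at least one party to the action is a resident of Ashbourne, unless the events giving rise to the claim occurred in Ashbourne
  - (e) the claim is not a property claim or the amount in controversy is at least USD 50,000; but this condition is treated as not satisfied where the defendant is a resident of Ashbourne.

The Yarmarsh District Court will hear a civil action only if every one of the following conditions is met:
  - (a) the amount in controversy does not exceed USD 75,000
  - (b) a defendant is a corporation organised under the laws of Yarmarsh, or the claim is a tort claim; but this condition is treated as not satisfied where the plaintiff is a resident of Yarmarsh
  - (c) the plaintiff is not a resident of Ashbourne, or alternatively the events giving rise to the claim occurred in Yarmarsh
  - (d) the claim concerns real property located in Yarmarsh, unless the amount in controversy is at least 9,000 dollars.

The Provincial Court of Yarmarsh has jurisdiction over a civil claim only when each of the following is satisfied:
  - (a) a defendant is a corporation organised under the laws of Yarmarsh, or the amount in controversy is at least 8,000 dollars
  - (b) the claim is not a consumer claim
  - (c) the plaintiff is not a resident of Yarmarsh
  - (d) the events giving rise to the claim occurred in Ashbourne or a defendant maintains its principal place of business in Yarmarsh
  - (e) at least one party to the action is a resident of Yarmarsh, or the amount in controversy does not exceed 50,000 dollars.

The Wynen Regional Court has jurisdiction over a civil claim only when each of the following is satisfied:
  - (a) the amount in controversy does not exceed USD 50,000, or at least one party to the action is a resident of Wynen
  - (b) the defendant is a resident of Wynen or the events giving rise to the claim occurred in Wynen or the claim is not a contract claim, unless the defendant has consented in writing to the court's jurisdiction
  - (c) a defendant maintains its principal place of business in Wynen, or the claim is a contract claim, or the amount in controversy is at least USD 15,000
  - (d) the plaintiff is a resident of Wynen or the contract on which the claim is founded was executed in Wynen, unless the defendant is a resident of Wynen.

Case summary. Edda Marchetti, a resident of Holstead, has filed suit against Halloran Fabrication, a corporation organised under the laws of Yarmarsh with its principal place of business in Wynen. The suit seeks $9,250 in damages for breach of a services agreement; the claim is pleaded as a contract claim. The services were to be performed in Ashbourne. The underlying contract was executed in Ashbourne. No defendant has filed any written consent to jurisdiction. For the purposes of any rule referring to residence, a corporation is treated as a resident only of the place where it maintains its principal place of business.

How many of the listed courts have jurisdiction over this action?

The Ashbourne Court of Common Pleas:
  (a) The amount in controversy is USD 9,250, within the $250,000 ceiling — that alternative is enough. Satisfied.
  (b) The contract was executed in Ashbourne, so one alternative holds. Satisfied.
  (c) The plaintiff resides in Holstead, which is not Harkdora, which satisfies one of the alternatives. The exception is not triggered, since the amount in controversy is USD 9,250, below the USD 25,000 floor. Condition met.
  (d) No party resides in Ashbourne. However, the operative events occurred in Ashbourne, so the 'unless' proviso supplies this condition. Met.
  (e) The claim is a contract claim, not a property claim — that alternative is enough. And the carve-out is inapplicable — the defendant resides in Wynen, not Ashbourne. Condition met.
  → All conditions met; jurisdiction exists.
The Yarmarsh District Court:
  (a) The amount in controversy is 9,250 dollars, within the 75,000 dollars ceiling. Met.
  (b) Halloran Fabrication is organised under the laws of Yarmarsh, which satisfies one of the alternatives. The exception is not triggered, since the plaintiff resides in Holstead, not Yarmarsh. Satisfied.
  (c) The plaintiff resides in Holstead, which is not Ashbourne, which satisfies one of the alternatives. Met.
  (d) The claim does not concern real property. But the amount in controversy is $9,250, which meets the 9,000 dollars floor, and the 'unless' clause therefore excuses the requirement. Condition met.
  → All conditions met; jurisdiction exists.
The Provincial Court of Yarmarsh:
  (a) Halloran Fabrication is organised under the laws of Yarmarsh — that alternative is enough. Met.
  (b) The claim is a contract claim, not a consumer claim. Condition met.
  (c) The plaintiff resides in Holstead, which is not Yarmarsh. Satisfied.
  (d) The operative events occurred in Ashbourne, so this disjunct is met. Satisfied.
  (e) The amount in controversy is 9,250 dollars, within the $50,000 ceiling, so this disjunct is met. Condition met.
  → The court has jurisdiction.
The Wynen Regional Court:
  (a) The amount in controversy is $9,250, within the 50,000 dollars ceiling, so one alternative holds. Met.
  (b) The defendant resides in Wynen, which satisfies one of the alternatives. Satisfied.
  (c) Halloran Fabrication has its principal place of business in Wynen, so this disjunct is met. Met.
  (d) The plaintiff resides in Holstead, not Wynen; the contract was executed in Ashbourne, not Wynen — no alternative holds. However, the defendant resides in Wynen, so the 'unless' proviso supplies this condition. Met.
  → Jurisdiction lies.
Courts with jurisdiction: the Ashbourne Court of Common Pleas, the Yarmarsh District Court, the Provincial Court of Yarmarsh, the Wynen Regional Court — 4 in total.

4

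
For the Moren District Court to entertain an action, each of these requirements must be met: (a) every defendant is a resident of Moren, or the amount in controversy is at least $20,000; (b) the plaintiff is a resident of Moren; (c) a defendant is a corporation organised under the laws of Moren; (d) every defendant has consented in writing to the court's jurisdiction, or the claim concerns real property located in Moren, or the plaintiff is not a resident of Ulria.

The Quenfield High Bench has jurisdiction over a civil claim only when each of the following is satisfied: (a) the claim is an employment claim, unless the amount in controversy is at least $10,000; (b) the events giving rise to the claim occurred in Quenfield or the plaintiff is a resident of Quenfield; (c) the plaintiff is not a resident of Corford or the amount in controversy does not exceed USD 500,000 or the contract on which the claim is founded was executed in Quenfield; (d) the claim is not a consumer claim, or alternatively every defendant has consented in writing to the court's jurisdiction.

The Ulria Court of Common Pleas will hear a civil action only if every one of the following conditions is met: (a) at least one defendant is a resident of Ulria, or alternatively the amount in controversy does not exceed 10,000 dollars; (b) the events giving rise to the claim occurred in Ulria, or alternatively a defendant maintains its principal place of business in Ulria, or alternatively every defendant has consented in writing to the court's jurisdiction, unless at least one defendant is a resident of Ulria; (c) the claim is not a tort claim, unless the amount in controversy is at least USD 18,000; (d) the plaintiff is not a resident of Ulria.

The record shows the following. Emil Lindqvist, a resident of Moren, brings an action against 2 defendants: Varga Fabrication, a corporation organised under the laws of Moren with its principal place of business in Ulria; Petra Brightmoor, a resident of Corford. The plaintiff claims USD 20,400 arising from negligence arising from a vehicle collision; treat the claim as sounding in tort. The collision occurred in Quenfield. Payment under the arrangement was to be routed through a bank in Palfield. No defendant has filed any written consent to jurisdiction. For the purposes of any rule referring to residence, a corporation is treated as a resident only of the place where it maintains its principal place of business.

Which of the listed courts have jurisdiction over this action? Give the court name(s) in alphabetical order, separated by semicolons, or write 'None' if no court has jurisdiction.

the Moren District Court; the Quenfield High Bench; the Ulria Court of Common Pleas

The Moren District Court:
  (a) The amount in controversy is 20,400 dollars, which meets the $20,000 floor, so one alternative holds. Satisfied.
  (b) The plaintiff resides in Moren. Condition met.
  (c) Varga Fabrication is organised under the laws of Moren. Met.
  (d) The plaintiff resides in Moren, which is not Ulria, so this disjunct is met. Met.
  → Every requirement is satisfied — jurisdiction.
The Quenfield High Bench:
  (a) The claim is a tort claim, not an employment claim. But the amount in controversy is $20,400, which meets the 10,000 dollars floor, and the 'unless' clause therefore excuses the requirement. Met.
  (b) The operative events occurred in Quenfield, so this disjunct is met. Satisfied.
  (c) The plaintiff resides in Moren, which is not Corford — that alternative is enough. Condition met.
  (d) The claim is a tort claim, not a consumer claim — that alternative is enough. Met.
  → Every requirement is satisfied — jurisdiction.
The Ulria Court of Common Pleas:
  (a) Varga Fabrication resides in Ulria, so this disjunct is met. Met.
  (b) Varga Fabrication has its principal place of business in Ulria, so one alternative holds. Condition met.
  (c) The claim is a tort claim. But the amount in controversy is $20,400, which meets the $18,000 floor, and the 'unless' clause therefore excuses the requirement. Satisfied.
  (d) The plaintiff resides in Moren, which is not Ulria. Met.
  → The court has jurisdiction.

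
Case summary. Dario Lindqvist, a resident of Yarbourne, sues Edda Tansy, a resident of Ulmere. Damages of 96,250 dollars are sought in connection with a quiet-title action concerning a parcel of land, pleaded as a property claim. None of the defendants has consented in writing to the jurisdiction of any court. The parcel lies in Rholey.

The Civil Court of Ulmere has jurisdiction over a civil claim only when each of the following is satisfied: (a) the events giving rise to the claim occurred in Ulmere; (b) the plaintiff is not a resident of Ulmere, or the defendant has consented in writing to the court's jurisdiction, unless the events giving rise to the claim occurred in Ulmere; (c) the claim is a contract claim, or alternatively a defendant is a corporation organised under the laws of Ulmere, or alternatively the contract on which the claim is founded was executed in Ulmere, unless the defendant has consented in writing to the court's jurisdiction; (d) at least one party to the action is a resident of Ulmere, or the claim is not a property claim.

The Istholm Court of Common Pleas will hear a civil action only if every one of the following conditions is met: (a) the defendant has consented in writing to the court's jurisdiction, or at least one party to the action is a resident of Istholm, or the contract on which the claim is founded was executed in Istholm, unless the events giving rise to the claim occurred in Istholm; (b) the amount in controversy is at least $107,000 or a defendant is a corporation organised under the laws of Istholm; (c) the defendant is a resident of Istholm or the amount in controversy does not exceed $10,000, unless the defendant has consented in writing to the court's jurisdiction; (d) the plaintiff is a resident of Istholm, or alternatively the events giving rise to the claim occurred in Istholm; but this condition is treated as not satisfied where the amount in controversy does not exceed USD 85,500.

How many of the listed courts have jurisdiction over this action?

The Civil Court of Ulmere:
  (a) The operative events occurred in Rholey, not Ulmere. Condition not met.
  (b) The plaintiff resides in Yarbourne, which is not Ulmere, so this disjunct is met. Satisfied.
  (c) The claim is a property claim, not a contract claim; no defendant is a corporation; no contract (and hence no place of execution) is alleged — every alternative fails. Nor does the 'unless' clause help: no such written consent has been filed. Not satisfied.
  (d) Edda Tansy resides in Ulmere, so this disjunct is met. Satisfied.
  → At least one condition fails; no jurisdiction.
The Istholm Court of Common Pleas:
  (a) No such written consent has been filed; no party resides in Istholm; no contract (and hence no place of execution) is alleged — none of the alternatives is met. And the operative events occurred in Rholey, not Istholm, so the proviso does not save it. Fails.
  (b) The amount in controversy is $96,250, below the $107,000 floor; no defendant is a corporation — no alternative holds. Not satisfied.
  (c) The defendant resides in Ulmere, not Istholm; the amount in controversy is $96,250, above the $10,000 ceiling — none of the alternatives is met. And no such written consent has been filed, so the proviso does not save it. Not met.
  (d) The plaintiff resides in Yarbourne, not Istholm; the operative events occurred in Rholey, not Istholm — none of the alternatives is met. Not satisfied.
  → The court lacks jurisdiction.
No court satisfies all of its conditions.

0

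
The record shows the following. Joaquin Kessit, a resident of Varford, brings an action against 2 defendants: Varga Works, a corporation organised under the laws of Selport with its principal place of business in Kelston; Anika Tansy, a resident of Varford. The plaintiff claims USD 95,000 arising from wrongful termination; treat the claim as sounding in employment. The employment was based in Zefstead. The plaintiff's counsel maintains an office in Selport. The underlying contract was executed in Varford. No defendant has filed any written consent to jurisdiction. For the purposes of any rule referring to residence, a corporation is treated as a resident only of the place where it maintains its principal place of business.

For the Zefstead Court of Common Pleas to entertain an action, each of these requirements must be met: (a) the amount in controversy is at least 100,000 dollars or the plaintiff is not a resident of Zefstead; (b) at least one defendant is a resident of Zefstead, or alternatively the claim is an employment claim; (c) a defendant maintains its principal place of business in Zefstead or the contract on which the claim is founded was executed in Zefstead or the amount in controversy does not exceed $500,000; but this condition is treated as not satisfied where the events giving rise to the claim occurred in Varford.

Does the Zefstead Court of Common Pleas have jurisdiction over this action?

Yes

The Zefstead Court of Common Pleas:
  (a) The plaintiff resides in Varford, which is not Zefstead, which satisfies one of the alternatives. Condition met.
  (b) The claim is an employment claim, so one alternative holds. Met.
  (c) The amount in controversy is 95,000 dollars, within the $500,000 ceiling, which satisfies one of the alternatives. And the carve-out is inapplicable — the operative events occurred in Zefstead, not Varford. Satisfied.
  → The court has jurisdiction.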